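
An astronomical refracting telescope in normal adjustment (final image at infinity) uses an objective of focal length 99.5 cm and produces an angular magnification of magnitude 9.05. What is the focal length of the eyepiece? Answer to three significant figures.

11.0 cm

|M| = f_obj/f_eye, so f_eye = f_obj/|M| = 99.5/9.05 = 10.994 cm.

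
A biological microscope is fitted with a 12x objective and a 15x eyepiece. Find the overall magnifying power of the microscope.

The overall magnification of a compound microscope is the product of the objective and eyepiece magnifications:
M = M_obj x M_eye = 12 x 15 = 180.

180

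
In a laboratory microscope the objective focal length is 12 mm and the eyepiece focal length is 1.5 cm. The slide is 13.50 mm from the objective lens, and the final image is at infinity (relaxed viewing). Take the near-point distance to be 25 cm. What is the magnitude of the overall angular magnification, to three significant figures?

Convert to cm: f_obj = 12 mm = 1.2 cm; d_o = 13.50 mm = 1.35 cm.
Objective: 1/d_i = 1/f_obj - 1/d_o = 1/1.2 - 1/1.35 = 0.09259 cm^-1, so d_i = 10.800 cm.
m_obj = -d_i/d_o = -10.800/1.35 = -8.000.
Eyepiece angular magnification (image at infinity): M_eye = D/f_e = 25/1.5 = 16.667.
Overall M = m_obj x M_eye = (-8.000)(16.667) = -133.33.
|M| = 133.33.

133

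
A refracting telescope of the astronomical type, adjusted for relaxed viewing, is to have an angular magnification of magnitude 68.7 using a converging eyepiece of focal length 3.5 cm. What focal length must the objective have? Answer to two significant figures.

240 cm

|M| = f_obj/|f_eye|, so f_obj = |M| x |f_eye| = 68.7 x 3.5 = 240.450 cm.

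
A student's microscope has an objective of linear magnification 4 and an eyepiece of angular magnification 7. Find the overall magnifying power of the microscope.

28

The overall magnification of a compound microscope is the product of the objective and eyepiece magnifications:
M = M_obj x M_eye = 4 x 7 = 28.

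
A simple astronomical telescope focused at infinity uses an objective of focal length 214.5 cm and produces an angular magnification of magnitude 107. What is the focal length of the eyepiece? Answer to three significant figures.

|M| = f_obj/f_eye, so f_eye = f_obj/|M| = 214.5/107.0 = 2.005 cm.

2.00 cm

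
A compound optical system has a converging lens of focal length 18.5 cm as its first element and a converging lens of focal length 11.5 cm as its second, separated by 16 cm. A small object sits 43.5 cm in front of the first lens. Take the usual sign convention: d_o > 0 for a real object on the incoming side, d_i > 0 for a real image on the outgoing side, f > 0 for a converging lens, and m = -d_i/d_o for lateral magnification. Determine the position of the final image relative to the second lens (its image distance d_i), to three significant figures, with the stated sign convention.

6.72 cm

Lens 1: 1/d_i1 = 1/f_1 - 1/d_o1 = 1/18.5 - 1/43.5 = 0.03107 cm^-1, so d_i1 = 32.190 cm.
This image would form 32.190 cm past lens 1, i.e. 16.190 cm beyond lens 2, so it is a virtual object for lens 2: d_o2 = 16 - 32.190 = -16.190 cm.
Lens 2: 1/d_i2 = 1/f_2 - 1/d_o2 = 1/11.5 - 1/(-16.190) = 0.14872 cm^-1, so d_i2 = 6.724 cm.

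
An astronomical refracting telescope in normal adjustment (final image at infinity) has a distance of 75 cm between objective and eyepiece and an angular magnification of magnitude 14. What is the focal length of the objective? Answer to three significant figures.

70.0 cm

In normal adjustment the tube length equals f_obj + f_eye and |M| = f_obj/f_eye.
So f_obj = 14 f_eye and 14 f_eye + f_eye = 75 cm, giving f_eye = 75/15 = 5.000 cm and f_obj = 70.000 cm.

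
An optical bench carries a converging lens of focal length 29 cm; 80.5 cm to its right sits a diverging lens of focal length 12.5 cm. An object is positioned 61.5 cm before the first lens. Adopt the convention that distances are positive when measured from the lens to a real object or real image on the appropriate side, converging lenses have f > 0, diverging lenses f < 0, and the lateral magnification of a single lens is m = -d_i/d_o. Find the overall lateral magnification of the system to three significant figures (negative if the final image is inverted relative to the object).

-0.293

Lens 1: 1/d_i1 = 1/f_1 - 1/d_o1 = 1/29 - 1/61.5 = 0.01822 cm^-1, so d_i1 = 54.877 cm.
m_1 = -(54.877)/61.5 = -0.8923.
That image sits 25.623 cm in front of the second lens, so d_o2 = 25.623 cm.
Lens 2: 1/d_i2 = 1/f_2 - 1/d_o2 = 1/(-12.5) - 1/(25.623) = -0.11903 cm^-1, so d_i2 = -8.401 cm.
m_2 = -(-8.401)/(25.623) = 0.3279.
Overall magnification: m = m_1 m_2 = -0.2926.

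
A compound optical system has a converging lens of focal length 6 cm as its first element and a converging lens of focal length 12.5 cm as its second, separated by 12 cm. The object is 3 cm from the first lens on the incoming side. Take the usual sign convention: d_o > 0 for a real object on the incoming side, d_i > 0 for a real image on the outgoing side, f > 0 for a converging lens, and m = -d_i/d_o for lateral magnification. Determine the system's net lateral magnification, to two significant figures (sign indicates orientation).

-4.5

Applying the thin-lens equation to the first lens, 1/6 = 1/3 + 1/d_i1, which gives d_i1 = -6.000 cm.
Its lateral magnification is m_1 = -d_i1/d_o1 = -(-6.000)/3 = 2.0000.
With d_i1 < 0 the first image is virtual and lies on the object side; the object distance for lens 2 is d_o2 = 12 - (-6.000) = 18.000 cm.
Applying the thin-lens equation again with f_2 = 12.5 cm and d_o2 = 18.000 cm gives d_i2 = 40.909 cm.
m_2 = -(40.909)/(18.000) = -2.2727.
Overall magnification: m = m_1 m_2 = -4.5455.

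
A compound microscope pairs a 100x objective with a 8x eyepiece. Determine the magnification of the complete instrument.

800

The overall magnification of a compound microscope is the product of the objective and eyepiece magnifications:
M = M_obj x M_eye = 100 x 8 = 800.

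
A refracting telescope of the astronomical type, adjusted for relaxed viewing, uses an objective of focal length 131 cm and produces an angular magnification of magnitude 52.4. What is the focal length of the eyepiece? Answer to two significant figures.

|M| = f_obj/f_eye, so f_eye = f_obj/|M| = 131/52.4 = 2.500 cm.

2.5 cm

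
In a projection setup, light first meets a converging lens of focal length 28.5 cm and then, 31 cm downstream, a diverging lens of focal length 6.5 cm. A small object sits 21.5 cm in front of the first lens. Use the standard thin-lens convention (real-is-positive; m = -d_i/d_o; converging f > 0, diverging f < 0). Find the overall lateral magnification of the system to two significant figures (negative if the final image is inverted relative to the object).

Lens 1: 1/d_i1 = 1/f_1 - 1/d_o1 = 1/28.5 - 1/21.5 = -0.01142 cm^-1, so d_i1 = -87.536 cm.
m_1 = -(-87.536)/21.5 = 4.0714.
With d_i1 < 0 the first image is virtual and lies on the object side; the object distance for lens 2 is d_o2 = 31 - (-87.536) = 118.536 cm.
Lens 2: 1/d_i2 = 1/f_2 - 1/d_o2 = 1/(-6.5) - 1/(118.536) = -0.16228 cm^-1, so d_i2 = -6.162 cm.
m_2 = -(-6.162)/(118.536) = 0.0520.
Total m = m_1 x m_2 = (4.0714)(0.0520) = 0.2117.

0.21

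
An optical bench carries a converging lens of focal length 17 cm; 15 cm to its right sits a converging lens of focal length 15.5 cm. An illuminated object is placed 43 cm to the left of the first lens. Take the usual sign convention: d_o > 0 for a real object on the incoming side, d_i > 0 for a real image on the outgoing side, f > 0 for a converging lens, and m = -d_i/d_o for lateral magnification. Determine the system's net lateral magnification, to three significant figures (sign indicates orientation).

-0.354

Lens 1: 1/d_i1 = 1/f_1 - 1/d_o1 = 1/17 - 1/43 = 0.03557 cm^-1, so d_i1 = 28.115 cm.
m_1 = -(28.115)/43 = -0.6538.
Since 28.115 cm > 15 cm, the first image lies past the second lens and serves as a virtual object: d_o2 = L - d_i1 = -13.115 cm.
Lens 2: 1/d_i2 = 1/f_2 - 1/d_o2 = 1/15.5 - 1/(-13.115) = 0.14076 cm^-1, so d_i2 = 7.104 cm.
m_2 = -(7.104)/(-13.115) = 0.5417.
Total m = m_1 x m_2 = (-0.6538)(0.5417) = -0.3542.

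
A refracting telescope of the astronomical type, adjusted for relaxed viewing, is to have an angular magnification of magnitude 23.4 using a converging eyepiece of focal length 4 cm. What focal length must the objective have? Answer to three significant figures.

|M| = f_obj/|f_eye|, so f_obj = |M| x |f_eye| = 23.4 x 4 = 93.600 cm.

93.6 cm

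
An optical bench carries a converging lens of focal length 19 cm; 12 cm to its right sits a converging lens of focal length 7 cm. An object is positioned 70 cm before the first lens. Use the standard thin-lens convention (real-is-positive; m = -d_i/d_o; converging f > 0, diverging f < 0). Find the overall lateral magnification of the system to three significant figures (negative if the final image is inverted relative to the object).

Lens 1: 1/d_i1 = 1/f_1 - 1/d_o1 = 1/19 - 1/70 = 0.03835 cm^-1, so d_i1 = 26.078 cm.
m_1 = -(26.078)/70 = -0.3725.
This image would form 26.078 cm past lens 1, i.e. 14.078 cm beyond lens 2, so it is a virtual object for lens 2: d_o2 = 12 - 26.078 = -14.078 cm.
Lens 2: 1/d_i2 = 1/f_2 - 1/d_o2 = 1/7 - 1/(-14.078) = 0.21389 cm^-1, so d_i2 = 4.675 cm.
m_2 = -(4.675)/(-14.078) = 0.3321.
Total m = m_1 x m_2 = (-0.3725)(0.3321) = -0.1237.

-0.124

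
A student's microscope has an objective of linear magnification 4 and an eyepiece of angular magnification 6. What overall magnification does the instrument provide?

The overall magnification of a compound microscope is the product of the objective and eyepiece magnifications:
M = M_obj x M_eye = 4 x 6 = 24.

24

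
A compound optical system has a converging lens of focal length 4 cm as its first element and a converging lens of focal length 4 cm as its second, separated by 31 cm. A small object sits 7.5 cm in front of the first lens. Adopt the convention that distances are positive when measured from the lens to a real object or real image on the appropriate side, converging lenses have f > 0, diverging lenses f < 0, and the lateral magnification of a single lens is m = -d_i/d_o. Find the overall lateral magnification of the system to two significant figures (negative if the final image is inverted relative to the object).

0.25

First lens: d_i1 = 1/(1/4 - 1/7.5) = 8.571 cm.
m_1 = -(8.571)/7.5 = -1.1429.
That image sits 22.429 cm in front of the second lens, so d_o2 = 22.429 cm.
Second lens: d_i2 = 1/(1/4 - 1/(22.429)) = 4.868 cm.
m_2 = -(4.868)/(22.429) = -0.2171.
Overall magnification: m = m_1 m_2 = 0.2481.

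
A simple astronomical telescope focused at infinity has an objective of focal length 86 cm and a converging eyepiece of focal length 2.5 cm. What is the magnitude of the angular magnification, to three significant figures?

34.4

|M| = f_obj/|f_eye| = 86/2.5 = 34.400.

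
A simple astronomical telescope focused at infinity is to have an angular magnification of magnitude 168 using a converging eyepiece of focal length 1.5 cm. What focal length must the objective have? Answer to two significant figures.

250 cm

|M| = f_obj/|f_eye|, so f_obj = |M| x |f_eye| = 168.0 x 1.5 = 252.000 cm.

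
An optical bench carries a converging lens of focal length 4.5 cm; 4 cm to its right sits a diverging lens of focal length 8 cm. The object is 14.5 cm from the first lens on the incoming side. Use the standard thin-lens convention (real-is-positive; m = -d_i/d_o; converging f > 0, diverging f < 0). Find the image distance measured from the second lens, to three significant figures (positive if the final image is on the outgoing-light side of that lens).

3.69 cm

Applying the thin-lens equation to the first lens, 1/4.5 = 1/14.5 + 1/d_i1, which gives d_i1 = 6.525 cm.
Since 6.525 cm > 4 cm, the first image lies past the second lens and serves as a virtual object: d_o2 = L - d_i1 = -2.525 cm.
Applying the thin-lens equation again with f_2 = -8 cm and d_o2 = -2.525 cm gives d_i2 = 3.689 cm.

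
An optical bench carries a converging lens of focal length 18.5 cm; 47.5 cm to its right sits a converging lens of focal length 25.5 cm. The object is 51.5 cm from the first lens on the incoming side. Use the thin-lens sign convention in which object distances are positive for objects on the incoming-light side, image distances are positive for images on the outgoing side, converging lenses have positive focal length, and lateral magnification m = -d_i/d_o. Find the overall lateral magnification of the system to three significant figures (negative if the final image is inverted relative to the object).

First lens: d_i1 = 1/(1/18.5 - 1/51.5) = 28.871 cm.
m_1 = -(28.871)/51.5 = -0.5606.
That image sits 18.629 cm in front of the second lens, so d_o2 = 18.629 cm.
Second lens: d_i2 = 1/(1/25.5 - 1/(18.629)) = -69.134 cm.
m_2 = -(-69.134)/(18.629) = 3.7111.
The system's lateral magnification is m_1 m_2 = (-0.5606)(3.7111) = -2.0805.

-2.08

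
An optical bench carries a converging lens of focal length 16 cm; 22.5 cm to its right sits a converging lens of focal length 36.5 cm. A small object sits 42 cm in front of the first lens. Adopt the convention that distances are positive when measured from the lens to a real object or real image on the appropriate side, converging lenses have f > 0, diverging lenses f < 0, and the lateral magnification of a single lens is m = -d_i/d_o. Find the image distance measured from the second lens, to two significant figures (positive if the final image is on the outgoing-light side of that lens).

Lens 1: 1/d_i1 = 1/f_1 - 1/d_o1 = 1/16 - 1/42 = 0.03869 cm^-1, so d_i1 = 25.846 cm.
This image would form 25.846 cm past lens 1, i.e. 3.346 cm beyond lens 2, so it is a virtual object for lens 2: d_o2 = 22.5 - 25.846 = -3.346 cm.
Lens 2: 1/d_i2 = 1/f_2 - 1/d_o2 = 1/36.5 - 1/(-3.346) = 0.32625 cm^-1, so d_i2 = 3.065 cm.

3.1 cm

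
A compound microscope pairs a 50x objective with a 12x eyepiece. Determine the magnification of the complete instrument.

600

The overall magnification of a compound microscope is the product of the objective and eyepiece magnifications:
M = M_obj x M_eye = 50 x 12 = 600.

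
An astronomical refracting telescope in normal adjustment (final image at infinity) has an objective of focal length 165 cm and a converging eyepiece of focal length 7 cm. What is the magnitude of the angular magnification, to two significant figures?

24

|M| = f_obj/|f_eye| = 165/7 = 23.571.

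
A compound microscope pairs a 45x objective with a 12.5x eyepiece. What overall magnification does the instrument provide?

The overall magnification of a compound microscope is the product of the objective and eyepiece magnifications:
M = M_obj x M_eye = 45 x 12.5 = 562.5.

562.5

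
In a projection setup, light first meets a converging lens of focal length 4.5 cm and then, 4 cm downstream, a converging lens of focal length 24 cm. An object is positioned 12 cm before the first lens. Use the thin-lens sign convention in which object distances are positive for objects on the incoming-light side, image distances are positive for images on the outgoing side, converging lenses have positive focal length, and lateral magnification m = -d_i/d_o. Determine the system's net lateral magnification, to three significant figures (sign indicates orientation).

-0.529

Applying the thin-lens equation to the first lens, 1/4.5 = 1/12 + 1/d_i1, which gives d_i1 = 7.200 cm.
Its lateral magnification is m_1 = -d_i1/d_o1 = -(7.200)/12 = -0.6000.
Since 7.200 cm > 4 cm, the first image lies past the second lens and serves as a virtual object: d_o2 = L - d_i1 = -3.200 cm.
Applying the thin-lens equation again with f_2 = 24 cm and d_o2 = -3.200 cm gives d_i2 = 2.824 cm.
m_2 = -(2.824)/(-3.200) = 0.8824.
The system's lateral magnification is m_1 m_2 = (-0.6000)(0.8824) = -0.5294.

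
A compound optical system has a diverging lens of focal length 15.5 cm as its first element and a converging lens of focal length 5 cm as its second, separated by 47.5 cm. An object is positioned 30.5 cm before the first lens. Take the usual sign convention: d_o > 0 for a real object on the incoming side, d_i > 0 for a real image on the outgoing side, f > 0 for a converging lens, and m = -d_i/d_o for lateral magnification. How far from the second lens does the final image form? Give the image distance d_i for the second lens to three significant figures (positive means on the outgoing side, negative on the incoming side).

5.47 cm

First lens: d_i1 = 1/(1/(-15.5) - 1/30.5) = -10.277 cm.
The intermediate image is virtual, 10.277 cm to the left of lens 1, so d_o2 = L - d_i1 = 47.5 - (-10.277) = 57.777 cm.
Second lens: d_i2 = 1/(1/5 - 1/(57.777)) = 5.474 cm.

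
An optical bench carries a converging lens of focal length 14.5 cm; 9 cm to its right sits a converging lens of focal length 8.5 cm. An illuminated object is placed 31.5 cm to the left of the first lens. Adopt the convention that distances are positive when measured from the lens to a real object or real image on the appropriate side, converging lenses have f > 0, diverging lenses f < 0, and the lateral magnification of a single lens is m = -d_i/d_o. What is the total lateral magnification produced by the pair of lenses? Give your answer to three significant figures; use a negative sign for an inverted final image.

Lens 1: 1/d_i1 = 1/f_1 - 1/d_o1 = 1/14.5 - 1/31.5 = 0.03722 cm^-1, so d_i1 = 26.868 cm.
m_1 = -(26.868)/31.5 = -0.8529.
Since 26.868 cm > 9 cm, the first image lies past the second lens and serves as a virtual object: d_o2 = L - d_i1 = -17.868 cm.
Lens 2: 1/d_i2 = 1/f_2 - 1/d_o2 = 1/8.5 - 1/(-17.868) = 0.17361 cm^-1, so d_i2 = 5.760 cm.
m_2 = -(5.760)/(-17.868) = 0.3224.
Total m = m_1 x m_2 = (-0.8529)(0.3224) = -0.2750.

-0.275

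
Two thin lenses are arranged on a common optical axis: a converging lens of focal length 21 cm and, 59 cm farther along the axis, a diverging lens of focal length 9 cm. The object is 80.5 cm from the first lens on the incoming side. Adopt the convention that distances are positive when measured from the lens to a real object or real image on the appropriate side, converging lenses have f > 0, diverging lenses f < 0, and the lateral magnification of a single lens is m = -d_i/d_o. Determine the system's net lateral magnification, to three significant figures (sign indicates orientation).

Lens 1: 1/d_i1 = 1/f_1 - 1/d_o1 = 1/21 - 1/80.5 = 0.03520 cm^-1, so d_i1 = 28.412 cm.
m_1 = -(28.412)/80.5 = -0.3529.
That image sits 30.588 cm in front of the second lens, so d_o2 = 30.588 cm.
Lens 2: 1/d_i2 = 1/f_2 - 1/d_o2 = 1/(-9) - 1/(30.588) = -0.14380 cm^-1, so d_i2 = -6.954 cm.
m_2 = -(-6.954)/(30.588) = 0.2273.
Overall magnification: m = m_1 m_2 = -0.0802.

-0.0802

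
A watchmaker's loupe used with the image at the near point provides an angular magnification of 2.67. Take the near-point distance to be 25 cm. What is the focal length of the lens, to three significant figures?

For the image at the near point, M = 1 + D/f.
f = D/(M - 1) = 25/(2.67 - 1) = 14.970 cm.

15.0 cm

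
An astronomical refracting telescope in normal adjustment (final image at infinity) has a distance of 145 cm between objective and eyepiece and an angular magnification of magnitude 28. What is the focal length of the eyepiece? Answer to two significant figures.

In normal adjustment the tube length equals f_obj + f_eye and |M| = f_obj/f_eye.
So f_obj = 28 f_eye and 28 f_eye + f_eye = 145 cm, giving f_eye = 145/29 = 5.000 cm and f_obj = 140.000 cm.

5.0 cm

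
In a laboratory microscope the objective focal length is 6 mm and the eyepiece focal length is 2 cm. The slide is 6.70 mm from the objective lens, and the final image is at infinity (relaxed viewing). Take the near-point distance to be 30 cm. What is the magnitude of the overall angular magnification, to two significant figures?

Convert to cm: f_obj = 6 mm = 0.6 cm; d_o = 6.70 mm = 0.67 cm.
Objective: 1/d_i = 1/f_obj - 1/d_o = 1/0.6 - 1/0.67 = 0.17413 cm^-1, so d_i = 5.743 cm.
m_obj = -d_i/d_o = -5.743/0.67 = -8.571.
Eyepiece angular magnification (image at infinity): M_eye = D/f_e = 30/2 = 15.000.
Overall M = m_obj x M_eye = (-8.571)(15.000) = -128.57.
|M| = 128.57.

130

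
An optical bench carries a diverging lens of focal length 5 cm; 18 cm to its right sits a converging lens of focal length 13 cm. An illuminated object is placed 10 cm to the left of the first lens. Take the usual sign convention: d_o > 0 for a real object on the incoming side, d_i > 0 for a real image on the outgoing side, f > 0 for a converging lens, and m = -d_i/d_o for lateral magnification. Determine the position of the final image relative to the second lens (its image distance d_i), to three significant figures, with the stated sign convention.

Lens 1: 1/d_i1 = 1/f_1 - 1/d_o1 = 1/(-5) - 1/10 = -0.30000 cm^-1, so d_i1 = -3.333 cm.
The intermediate image is virtual, 3.333 cm to the left of lens 1, so d_o2 = L - d_i1 = 18 - (-3.333) = 21.333 cm.
Lens 2: 1/d_i2 = 1/f_2 - 1/d_o2 = 1/13 - 1/(21.333) = 0.03005 cm^-1, so d_i2 = 33.280 cm.

33.3 cm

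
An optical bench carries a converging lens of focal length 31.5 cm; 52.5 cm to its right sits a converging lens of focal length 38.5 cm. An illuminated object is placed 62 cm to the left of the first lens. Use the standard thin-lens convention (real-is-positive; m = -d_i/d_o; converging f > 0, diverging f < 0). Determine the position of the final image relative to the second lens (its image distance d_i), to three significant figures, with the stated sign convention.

8.87 cm

First lens: d_i1 = 1/(1/31.5 - 1/62) = 64.033 cm.
This image would form 64.033 cm past lens 1, i.e. 11.533 cm beyond lens 2, so it is a virtual object for lens 2: d_o2 = 52.5 - 64.033 = -11.533 cm.
Second lens: d_i2 = 1/(1/38.5 - 1/(-11.533)) = 8.874 cm.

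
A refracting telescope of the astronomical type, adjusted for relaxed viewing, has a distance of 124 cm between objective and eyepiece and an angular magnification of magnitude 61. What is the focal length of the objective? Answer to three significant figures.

In normal adjustment the tube length equals f_obj + f_eye and |M| = f_obj/f_eye.
So f_obj = 61 f_eye and 61 f_eye + f_eye = 124 cm, giving f_eye = 124/62 = 2.000 cm and f_obj = 122.000 cm.

122 cm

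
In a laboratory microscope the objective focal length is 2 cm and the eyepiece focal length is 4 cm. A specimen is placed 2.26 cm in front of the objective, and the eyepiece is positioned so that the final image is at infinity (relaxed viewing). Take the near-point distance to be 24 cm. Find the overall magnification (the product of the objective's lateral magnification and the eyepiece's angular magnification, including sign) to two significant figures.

-46

Objective: 1/d_i = 1/f_obj - 1/d_o = 1/2 - 1/2.26 = 0.05752 cm^-1, so d_i = 17.385 cm.
m_obj = -d_i/d_o = -17.385/2.26 = -7.692.
Eyepiece angular magnification (image at infinity): M_eye = D/f_e = 24/4 = 6.000.
Overall M = m_obj x M_eye = (-7.692)(6.000) = -46.15.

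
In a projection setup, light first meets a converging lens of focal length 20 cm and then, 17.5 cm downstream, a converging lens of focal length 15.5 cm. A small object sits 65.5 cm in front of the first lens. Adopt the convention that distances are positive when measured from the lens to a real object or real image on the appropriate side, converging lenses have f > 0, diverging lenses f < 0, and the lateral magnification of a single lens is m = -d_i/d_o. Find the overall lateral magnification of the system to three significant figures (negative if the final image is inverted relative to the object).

Lens 1: 1/d_i1 = 1/f_1 - 1/d_o1 = 1/20 - 1/65.5 = 0.03473 cm^-1, so d_i1 = 28.791 cm.
m_1 = -(28.791)/65.5 = -0.4396.
This image would form 28.791 cm past lens 1, i.e. 11.291 cm beyond lens 2, so it is a virtual object for lens 2: d_o2 = 17.5 - 28.791 = -11.291 cm.
Lens 2: 1/d_i2 = 1/f_2 - 1/d_o2 = 1/15.5 - 1/(-11.291) = 0.15308 cm^-1, so d_i2 = 6.533 cm.
m_2 = -(6.533)/(-11.291) = 0.5785.
Total m = m_1 x m_2 = (-0.4396)(0.5785) = -0.2543.

-0.254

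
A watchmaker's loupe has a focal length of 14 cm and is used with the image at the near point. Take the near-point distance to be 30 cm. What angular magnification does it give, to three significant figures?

3.14

M = 1 + D/f = 1 + 30/14 = 3.143.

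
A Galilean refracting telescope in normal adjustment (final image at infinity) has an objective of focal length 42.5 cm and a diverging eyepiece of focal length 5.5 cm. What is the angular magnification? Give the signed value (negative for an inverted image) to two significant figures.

M = -f_obj/f_eye = -42.5/(-5.5) = 7.727.

7.7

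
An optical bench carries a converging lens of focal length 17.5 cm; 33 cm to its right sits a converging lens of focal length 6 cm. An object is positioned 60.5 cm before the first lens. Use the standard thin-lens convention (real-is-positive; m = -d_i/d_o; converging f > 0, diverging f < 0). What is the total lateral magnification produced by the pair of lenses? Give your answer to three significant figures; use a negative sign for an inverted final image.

1.03

Lens 1: 1/d_i1 = 1/f_1 - 1/d_o1 = 1/17.5 - 1/60.5 = 0.04061 cm^-1, so d_i1 = 24.622 cm.
m_1 = -(24.622)/60.5 = -0.4070.
That image sits 8.378 cm in front of the second lens, so d_o2 = 8.378 cm.
Lens 2: 1/d_i2 = 1/f_2 - 1/d_o2 = 1/6 - 1/(8.378) = 0.04731 cm^-1, so d_i2 = 21.139 cm.
m_2 = -(21.139)/(8.378) = -2.5232.
The system's lateral magnification is m_1 m_2 = (-0.4070)(-2.5232) = 1.0269.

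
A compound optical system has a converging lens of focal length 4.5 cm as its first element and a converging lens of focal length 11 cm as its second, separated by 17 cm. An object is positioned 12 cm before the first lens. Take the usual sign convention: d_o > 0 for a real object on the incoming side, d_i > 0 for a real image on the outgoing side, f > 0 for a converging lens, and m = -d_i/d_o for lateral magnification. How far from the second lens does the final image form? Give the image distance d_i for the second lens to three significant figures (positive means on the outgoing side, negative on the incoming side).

First lens: d_i1 = 1/(1/4.5 - 1/12) = 7.200 cm.
The intermediate image is 7.200 cm to the right of lens 1, so d_o2 = L - d_i1 = 17 - 7.200 = 9.800 cm.
Second lens: d_i2 = 1/(1/11 - 1/(9.800)) = -89.833 cm.

-89.8 cm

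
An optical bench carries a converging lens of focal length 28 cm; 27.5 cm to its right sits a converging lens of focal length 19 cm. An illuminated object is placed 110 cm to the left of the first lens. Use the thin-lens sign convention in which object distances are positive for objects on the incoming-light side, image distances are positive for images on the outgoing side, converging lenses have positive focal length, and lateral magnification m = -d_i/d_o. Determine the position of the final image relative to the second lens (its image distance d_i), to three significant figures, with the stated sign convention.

6.58 cm

Applying the thin-lens equation to the first lens, 1/28 = 1/110 + 1/d_i1, which gives d_i1 = 37.561 cm.
This image would form 37.561 cm past lens 1, i.e. 10.061 cm beyond lens 2, so it is a virtual object for lens 2: d_o2 = 27.5 - 37.561 = -10.061 cm.
Applying the thin-lens equation again with f_2 = 19 cm and d_o2 = -10.061 cm gives d_i2 = 6.578 cm.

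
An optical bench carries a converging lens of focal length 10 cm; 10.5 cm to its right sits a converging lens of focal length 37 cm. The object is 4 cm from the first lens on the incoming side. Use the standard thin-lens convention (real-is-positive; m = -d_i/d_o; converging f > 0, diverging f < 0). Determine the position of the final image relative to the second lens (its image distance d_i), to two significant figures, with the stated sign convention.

-32 cm

Applying the thin-lens equation to the first lens, 1/10 = 1/4 + 1/d_i1, which gives d_i1 = -6.667 cm.
With d_i1 < 0 the first image is virtual and lies on the object side; the object distance for lens 2 is d_o2 = 10.5 - (-6.667) = 17.167 cm.
Applying the thin-lens equation again with f_2 = 37 cm and d_o2 = 17.167 cm gives d_i2 = -32.025 cm.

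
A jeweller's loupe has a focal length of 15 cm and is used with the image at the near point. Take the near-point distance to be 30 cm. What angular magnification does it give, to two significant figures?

M = 1 + D/f = 1 + 30/15 = 3.000.

3.0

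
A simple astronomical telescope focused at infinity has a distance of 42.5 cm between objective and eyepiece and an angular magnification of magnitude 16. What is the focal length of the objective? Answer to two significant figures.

In normal adjustment the tube length equals f_obj + f_eye and |M| = f_obj/f_eye.
So f_obj = 16 f_eye and 16 f_eye + f_eye = 42.5 cm, giving f_eye = 42.5/17 = 2.500 cm and f_obj = 40.000 cm.

40 cm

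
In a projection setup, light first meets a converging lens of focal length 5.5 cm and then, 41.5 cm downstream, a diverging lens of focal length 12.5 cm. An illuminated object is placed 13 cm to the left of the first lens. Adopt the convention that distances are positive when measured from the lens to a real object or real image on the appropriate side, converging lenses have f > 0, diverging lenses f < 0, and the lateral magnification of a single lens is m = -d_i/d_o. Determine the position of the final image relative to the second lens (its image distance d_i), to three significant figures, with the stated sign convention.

Applying the thin-lens equation to the first lens, 1/5.5 = 1/13 + 1/d_i1, which gives d_i1 = 9.533 cm.
That image sits 31.967 cm in front of the second lens, so d_o2 = 31.967 cm.
Applying the thin-lens equation again with f_2 = -12.5 cm and d_o2 = 31.967 cm gives d_i2 = -8.986 cm.

-8.99 cm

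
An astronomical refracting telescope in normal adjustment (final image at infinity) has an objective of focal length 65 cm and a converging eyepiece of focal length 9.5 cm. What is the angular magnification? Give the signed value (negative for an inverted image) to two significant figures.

M = -f_obj/f_eye = -65/(9.5) = -6.842.

-6.8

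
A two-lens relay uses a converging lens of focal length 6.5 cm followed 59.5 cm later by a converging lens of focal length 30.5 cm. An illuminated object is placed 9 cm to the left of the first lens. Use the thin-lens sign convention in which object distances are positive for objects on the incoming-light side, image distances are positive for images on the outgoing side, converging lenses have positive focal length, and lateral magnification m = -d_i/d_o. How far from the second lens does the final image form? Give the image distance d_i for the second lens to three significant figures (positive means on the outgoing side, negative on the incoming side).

First lens: d_i1 = 1/(1/6.5 - 1/9) = 23.400 cm.
That image sits 36.100 cm in front of the second lens, so d_o2 = 36.100 cm.
Second lens: d_i2 = 1/(1/30.5 - 1/(36.100)) = 196.616 cm.

197 cm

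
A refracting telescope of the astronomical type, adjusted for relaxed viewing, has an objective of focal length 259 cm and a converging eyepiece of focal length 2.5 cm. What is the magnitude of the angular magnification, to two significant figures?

100

|M| = f_obj/|f_eye| = 259/2.5 = 103.600.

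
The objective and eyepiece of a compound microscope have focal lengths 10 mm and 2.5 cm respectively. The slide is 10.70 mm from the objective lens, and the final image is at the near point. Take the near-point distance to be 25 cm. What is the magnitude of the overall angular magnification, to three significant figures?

157

Convert to cm: f_obj = 10 mm = 1 cm; d_o = 10.70 mm = 1.07 cm.
Objective: 1/d_i = 1/f_obj - 1/d_o = 1/1 - 1/1.07 = 0.06542 cm^-1, so d_i = 15.286 cm.
m_obj = -d_i/d_o = -15.286/1.07 = -14.286.
Eyepiece angular magnification (image at near point): M_eye = 1 + D/f_e = 1 + 25/2.5 = 11.000.
Overall M = m_obj x M_eye = (-14.286)(11.000) = -157.14.
|M| = 157.14.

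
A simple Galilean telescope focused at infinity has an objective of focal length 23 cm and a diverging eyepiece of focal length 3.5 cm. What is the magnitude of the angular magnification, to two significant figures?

6.6

|M| = f_obj/|f_eye| = 23/3.5 = 6.571.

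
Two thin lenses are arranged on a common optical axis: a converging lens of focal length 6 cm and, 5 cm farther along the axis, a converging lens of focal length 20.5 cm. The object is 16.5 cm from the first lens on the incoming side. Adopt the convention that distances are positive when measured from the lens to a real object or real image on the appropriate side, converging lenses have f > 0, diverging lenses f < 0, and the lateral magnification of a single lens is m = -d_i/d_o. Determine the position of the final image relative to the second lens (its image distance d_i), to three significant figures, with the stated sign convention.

Applying the thin-lens equation to the first lens, 1/6 = 1/16.5 + 1/d_i1, which gives d_i1 = 9.429 cm.
This image would form 9.429 cm past lens 1, i.e. 4.429 cm beyond lens 2, so it is a virtual object for lens 2: d_o2 = 5 - 9.429 = -4.429 cm.
Applying the thin-lens equation again with f_2 = 20.5 cm and d_o2 = -4.429 cm gives d_i2 = 3.642 cm.

3.64 cm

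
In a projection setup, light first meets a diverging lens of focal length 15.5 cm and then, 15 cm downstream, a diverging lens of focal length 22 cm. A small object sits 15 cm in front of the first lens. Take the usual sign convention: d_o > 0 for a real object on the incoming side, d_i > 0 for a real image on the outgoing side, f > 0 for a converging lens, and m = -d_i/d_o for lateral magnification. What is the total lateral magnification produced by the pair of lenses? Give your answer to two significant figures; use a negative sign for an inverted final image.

0.25

Lens 1: 1/d_i1 = 1/f_1 - 1/d_o1 = 1/(-15.5) - 1/15 = -0.13118 cm^-1, so d_i1 = -7.623 cm.
m_1 = -(-7.623)/15 = 0.5082.
The intermediate image is virtual, 7.623 cm to the left of lens 1, so d_o2 = L - d_i1 = 15 - (-7.623) = 22.623 cm.
Lens 2: 1/d_i2 = 1/f_2 - 1/d_o2 = 1/(-22) - 1/(22.623) = -0.08966 cm^-1, so d_i2 = -11.154 cm.
m_2 = -(-11.154)/(22.623) = 0.4930.
The system's lateral magnification is m_1 m_2 = (0.5082)(0.4930) = 0.2506.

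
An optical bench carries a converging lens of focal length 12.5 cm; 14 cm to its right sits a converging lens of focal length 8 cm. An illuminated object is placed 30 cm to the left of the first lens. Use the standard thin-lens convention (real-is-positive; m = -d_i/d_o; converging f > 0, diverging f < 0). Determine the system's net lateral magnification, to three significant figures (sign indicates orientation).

Applying the thin-lens equation to the first lens, 1/12.5 = 1/30 + 1/d_i1, which gives d_i1 = 21.429 cm.
Its lateral magnification is m_1 = -d_i1/d_o1 = -(21.429)/30 = -0.7143.
This image would form 21.429 cm past lens 1, i.e. 7.429 cm beyond lens 2, so it is a virtual object for lens 2: d_o2 = 14 - 21.429 = -7.429 cm.
Applying the thin-lens equation again with f_2 = 8 cm and d_o2 = -7.429 cm gives d_i2 = 3.852 cm.
m_2 = -(3.852)/(-7.429) = 0.5185.
Total m = m_1 x m_2 = (-0.7143)(0.5185) = -0.3704.

-0.370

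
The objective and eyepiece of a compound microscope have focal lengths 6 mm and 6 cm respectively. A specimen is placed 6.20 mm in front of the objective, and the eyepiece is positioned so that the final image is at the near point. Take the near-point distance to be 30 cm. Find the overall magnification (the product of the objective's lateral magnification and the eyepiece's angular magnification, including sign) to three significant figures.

-180

Convert to cm: f_obj = 6 mm = 0.6 cm; d_o = 6.20 mm = 0.62 cm.
Objective: 1/d_i = 1/f_obj - 1/d_o = 1/0.6 - 1/0.62 = 0.05376 cm^-1, so d_i = 18.600 cm.
m_obj = -d_i/d_o = -18.600/0.62 = -30.000.
Eyepiece angular magnification (image at near point): M_eye = 1 + D/f_e = 1 + 30/6 = 6.000.
Overall M = m_obj x M_eye = (-30.000)(6.000) = -180.00.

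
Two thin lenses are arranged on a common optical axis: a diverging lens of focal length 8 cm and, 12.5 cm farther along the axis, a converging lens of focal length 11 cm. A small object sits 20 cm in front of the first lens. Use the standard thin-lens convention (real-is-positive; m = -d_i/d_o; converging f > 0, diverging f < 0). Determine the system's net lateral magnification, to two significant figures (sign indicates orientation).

-0.44

Lens 1: 1/d_i1 = 1/f_1 - 1/d_o1 = 1/(-8) - 1/20 = -0.17500 cm^-1, so d_i1 = -5.714 cm.
m_1 = -(-5.714)/20 = 0.2857.
The intermediate image is virtual, 5.714 cm to the left of lens 1, so d_o2 = L - d_i1 = 12.5 - (-5.714) = 18.214 cm.
Lens 2: 1/d_i2 = 1/f_2 - 1/d_o2 = 1/11 - 1/(18.214) = 0.03601 cm^-1, so d_i2 = 27.772 cm.
m_2 = -(27.772)/(18.214) = -1.5248.
Total m = m_1 x m_2 = (0.2857)(-1.5248) = -0.4356.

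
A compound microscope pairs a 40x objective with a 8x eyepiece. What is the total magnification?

320

The overall magnification of a compound microscope is the product of the objective and eyepiece magnifications:
M = M_obj x M_eye = 40 x 8 = 320.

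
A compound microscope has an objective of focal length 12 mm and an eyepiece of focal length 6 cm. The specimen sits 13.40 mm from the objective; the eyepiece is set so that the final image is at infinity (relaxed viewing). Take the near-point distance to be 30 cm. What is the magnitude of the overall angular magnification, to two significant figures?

Convert to cm: f_obj = 12 mm = 1.2 cm; d_o = 13.40 mm = 1.34 cm.
Objective: 1/d_i = 1/f_obj - 1/d_o = 1/1.2 - 1/1.34 = 0.08706 cm^-1, so d_i = 11.486 cm.
m_obj = -d_i/d_o = -11.486/1.34 = -8.571.
Eyepiece angular magnification (image at infinity): M_eye = D/f_e = 30/6 = 5.000.
Overall M = m_obj x M_eye = (-8.571)(5.000) = -42.86.
|M| = 42.86.

43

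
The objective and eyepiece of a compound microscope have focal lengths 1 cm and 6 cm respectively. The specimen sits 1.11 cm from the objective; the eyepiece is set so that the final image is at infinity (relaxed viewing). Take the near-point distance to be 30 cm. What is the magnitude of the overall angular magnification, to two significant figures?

45

Objective: 1/d_i = 1/f_obj - 1/d_o = 1/1 - 1/1.11 = 0.09910 cm^-1, so d_i = 10.091 cm.
m_obj = -d_i/d_o = -10.091/1.11 = -9.091.
Eyepiece angular magnification (image at infinity): M_eye = D/f_e = 30/6 = 5.000.
Overall M = m_obj x M_eye = (-9.091)(5.000) = -45.45.
|M| = 45.45.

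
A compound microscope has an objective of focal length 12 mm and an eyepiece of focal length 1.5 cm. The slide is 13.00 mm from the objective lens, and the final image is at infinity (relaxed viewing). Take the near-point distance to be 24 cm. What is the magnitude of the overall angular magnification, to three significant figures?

Convert to cm: f_obj = 12 mm = 1.2 cm; d_o = 13.00 mm = 1.30 cm.
Objective: 1/d_i = 1/f_obj - 1/d_o = 1/1.2 - 1/1.30 = 0.06410 cm^-1, so d_i = 15.600 cm.
m_obj = -d_i/d_o = -15.600/1.30 = -12.000.
Eyepiece angular magnification (image at infinity): M_eye = D/f_e = 24/1.5 = 16.000.
Overall M = m_obj x M_eye = (-12.000)(16.000) = -192.00.
|M| = 192.00.

192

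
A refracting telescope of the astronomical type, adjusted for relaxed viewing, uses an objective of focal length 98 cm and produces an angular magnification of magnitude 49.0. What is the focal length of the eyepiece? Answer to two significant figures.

|M| = f_obj/f_eye, so f_eye = f_obj/|M| = 98/49.0 = 2.000 cm.

2.0 cm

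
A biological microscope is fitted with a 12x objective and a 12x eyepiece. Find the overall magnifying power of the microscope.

144

The overall magnification of a compound microscope is the product of the objective and eyepiece magnifications:
M = M_obj x M_eye = 12 x 12 = 144.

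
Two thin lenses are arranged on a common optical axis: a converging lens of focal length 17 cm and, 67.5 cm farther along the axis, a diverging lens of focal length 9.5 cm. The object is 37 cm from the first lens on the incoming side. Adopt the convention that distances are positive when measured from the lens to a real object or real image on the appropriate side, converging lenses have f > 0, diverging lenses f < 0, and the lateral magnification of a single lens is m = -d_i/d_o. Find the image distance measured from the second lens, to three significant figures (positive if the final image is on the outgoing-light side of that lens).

-7.52 cm

Applying the thin-lens equation to the first lens, 1/17 = 1/37 + 1/d_i1, which gives d_i1 = 31.450 cm.
Object distance for lens 2: d_o2 = 67.5 - 31.450 = 36.050 cm.
Applying the thin-lens equation again with f_2 = -9.5 cm and d_o2 = 36.050 cm gives d_i2 = -7.519 cm.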